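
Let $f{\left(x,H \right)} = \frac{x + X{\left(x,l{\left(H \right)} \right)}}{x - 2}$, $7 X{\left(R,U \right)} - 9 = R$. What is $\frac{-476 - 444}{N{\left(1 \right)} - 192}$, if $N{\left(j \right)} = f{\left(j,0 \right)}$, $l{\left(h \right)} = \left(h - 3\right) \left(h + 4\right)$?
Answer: $\frac{6440}{1361} \approx 4.7318$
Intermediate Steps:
$l{\left(h \right)} = \left(-3 + h\right) \left(4 + h\right)$
$X{\left(R,U \right)} = \frac{9}{7} + \frac{R}{7}$
$f{\left(x,H \right)} = \frac{\frac{9}{7} + \frac{8 x}{7}}{-2 + x}$ ($f{\left(x,H \right)} = \frac{x + \left(\frac{9}{7} + \frac{x}{7}\right)}{x - 2} = \frac{\frac{9}{7} + \frac{8 x}{7}}{-2 + x}$)
$N{\left(j \right)} = \frac{9 + 8 j}{7 \left(-2 + j\right)}$
$\frac{-476 - 444}{N{\left(1 \right)} - 192} = \frac{-476 - 444}{\frac{9 + 8 \cdot 1}{7 \left(-2 + 1\right)} - 192} = - \frac{920}{\frac{9 + 8}{7 \left(-1\right)} - 192} = - \frac{920}{\frac{1}{7} \left(-1\right) 17 - 192} = - \frac{920}{- \frac{17}{7} - 192} = - \frac{920}{- \frac{1361}{7}} = \left(-920\right) \left(- \frac{7}{1361}\right) = \frac{6440}{1361}$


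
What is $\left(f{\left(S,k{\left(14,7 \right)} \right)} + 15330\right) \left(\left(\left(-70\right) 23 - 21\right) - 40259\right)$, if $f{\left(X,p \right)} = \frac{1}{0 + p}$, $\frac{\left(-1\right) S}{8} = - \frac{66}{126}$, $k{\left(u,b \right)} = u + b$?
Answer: $- \frac{13485689590}{21} \approx -6.4218 \cdot 10^{8}$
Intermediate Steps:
$k{\left(u,b \right)} = b + u$
$S = \frac{88}{21}$ ($S = - 8 \left(- \frac{66}{126}\right) = - 8 \left(\left(-66\right) \frac{1}{126}\right) = \left(-8\right) \left(- \frac{11}{21}\right) = \frac{88}{21} \approx 4.1905$)
$f{\left(X,p \right)} = \frac{1}{p}$
$\left(f{\left(S,k{\left(14,7 \right)} \right)} + 15330\right) \left(\left(\left(-70\right) 23 - 21\right) - 40259\right) = \left(\frac{1}{7 + 14} + 15330\right) \left(\left(\left(-70\right) 23 - 21\right) - 40259\right) = \left(\frac{1}{21} + 15330\right) \left(\left(-1610 - 21\right) - 40259\right) = \left(\frac{1}{21} + 15330\right) \left(-1631 - 40259\right) = \frac{321931}{21} \left(-41890\right) = - \frac{13485689590}{21}$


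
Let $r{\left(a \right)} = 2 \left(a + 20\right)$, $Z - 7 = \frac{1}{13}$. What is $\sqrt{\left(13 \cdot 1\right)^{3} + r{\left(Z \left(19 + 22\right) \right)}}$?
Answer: $\frac{5 \sqrt{19045}}{13} \approx 53.078$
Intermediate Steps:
$Z = \frac{92}{13}$ ($Z = 7 + \frac{1}{13} = \frac{92}{13} \approx 7.0769$)
$r{\left(a \right)} = 40 + 2 a$ ($r{\left(a \right)} = 2 \left(20 + a\right) = 40 + 2 a$)
$\sqrt{\left(13 \cdot 1\right)^{3} + r{\left(Z \left(19 + 22\right) \right)}} = \sqrt{\left(13 \cdot 1\right)^{3} + \left(40 + 2 \frac{92 \left(19 + 22\right)}{13}\right)} = \sqrt{13^{3} + \left(40 + 2 \cdot \frac{92}{13} \cdot 41\right)} = \sqrt{2197 + \left(40 + 2 \cdot \frac{3772}{13}\right)} = \sqrt{2197 + \left(40 + \frac{7544}{13}\right)} = \sqrt{2197 + \frac{8064}{13}} = \sqrt{\frac{36625}{13}} = \frac{5 \sqrt{19045}}{13}$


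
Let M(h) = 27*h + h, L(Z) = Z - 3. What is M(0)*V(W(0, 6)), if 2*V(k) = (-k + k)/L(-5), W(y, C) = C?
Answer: 0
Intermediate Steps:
L(Z) = -3 + Z
M(h) = 28*h
V(k) = 0 (V(k) = ((-k + k)/(-3 - 5))/2 = (0/(-8))/2 = (0*(-⅛))/2 = (½)*0 = 0)
M(0)*V(W(0, 6)) = (28*0)*0 = 0*0 = 0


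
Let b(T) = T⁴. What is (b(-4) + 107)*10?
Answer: 3630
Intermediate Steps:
(b(-4) + 107)*10 = ((-4)⁴ + 107)*10 = (256 + 107)*10 = 363*10 = 3630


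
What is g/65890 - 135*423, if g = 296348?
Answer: -1881176051/32945 ≈ -57101.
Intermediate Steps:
g/65890 - 135*423 = 296348/65890 - 135*423 = 296348*(1/65890) - 57105 = 148174/32945 - 57105 = -1881176051/32945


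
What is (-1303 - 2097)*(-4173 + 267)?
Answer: 13280400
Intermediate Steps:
(-1303 - 2097)*(-4173 + 267) = -3400*(-3906) = 13280400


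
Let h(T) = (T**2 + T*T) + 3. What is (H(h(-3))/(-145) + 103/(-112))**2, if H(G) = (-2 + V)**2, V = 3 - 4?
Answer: 254179249/263737600 ≈ 0.96376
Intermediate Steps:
h(T) = 3 + 2*T**2 (h(T) = (T**2 + T**2) + 3 = 2*T**2 + 3 = 3 + 2*T**2)
V = -1
H(G) = 9 (H(G) = (-2 - 1)**2 = (-3)**2 = 9)
(H(h(-3))/(-145) + 103/(-112))**2 = (9/(-145) + 103/(-112))**2 = (9*(-1/145) + 103*(-1/112))**2 = (-9/145 - 103/112)**2 = (-15943/16240)**2 = 254179249/263737600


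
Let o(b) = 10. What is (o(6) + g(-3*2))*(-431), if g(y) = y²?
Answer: -19826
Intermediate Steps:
(o(6) + g(-3*2))*(-431) = (10 + (-3*2)²)*(-431) = (10 + (-6)²)*(-431) = (10 + 36)*(-431) = 46*(-431) = -19826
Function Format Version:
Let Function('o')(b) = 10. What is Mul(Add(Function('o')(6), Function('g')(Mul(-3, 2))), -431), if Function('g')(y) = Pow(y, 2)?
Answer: -19826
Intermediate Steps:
Mul(Add(Function('o')(6), Function('g')(Mul(-3, 2))), -431) = Mul(Add(10, Pow(Mul(-3, 2), 2)), -431) = Mul(Add(10, Pow(-6, 2)), -431) = Mul(Add(10, 36), -431) = Mul(46, -431) = -19826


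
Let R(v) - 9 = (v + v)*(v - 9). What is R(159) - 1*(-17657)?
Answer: 65366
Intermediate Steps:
R(v) = 9 + 2*v*(-9 + v) (R(v) = 9 + (v + v)*(v - 9) = 9 + (2*v)*(-9 + v) = 9 + 2*v*(-9 + v))
R(159) - 1*(-17657) = (9 - 18*159 + 2*159**2) - 1*(-17657) = (9 - 2862 + 2*25281) + 17657 = (9 - 2862 + 50562) + 17657 = 47709 + 17657 = 65366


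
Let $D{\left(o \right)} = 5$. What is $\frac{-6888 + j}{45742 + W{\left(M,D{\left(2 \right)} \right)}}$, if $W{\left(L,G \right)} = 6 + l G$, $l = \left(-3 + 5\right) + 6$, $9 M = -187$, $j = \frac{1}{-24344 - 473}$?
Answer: $- \frac{170939497}{1136320796} \approx -0.15043$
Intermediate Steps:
$j = - \frac{1}{24817}$ ($j = \frac{1}{-24817} = - \frac{1}{24817} \approx -4.0295 \cdot 10^{-5}$)
$M = - \frac{187}{9}$ ($M = \frac{1}{9} \left(-187\right) = - \frac{187}{9} \approx -20.778$)
$l = 8$ ($l = 2 + 6 = 8$)
$W{\left(L,G \right)} = 6 + 8 G$
$\frac{-6888 + j}{45742 + W{\left(M,D{\left(2 \right)} \right)}} = \frac{-6888 - \frac{1}{24817}}{45742 + \left(6 + 8 \cdot 5\right)} = - \frac{170939497}{24817 \left(45742 + \left(6 + 40\right)\right)} = - \frac{170939497}{24817 \left(45742 + 46\right)} = - \frac{170939497}{24817 \cdot 45788} = \left(- \frac{170939497}{24817}\right) \frac{1}{45788} = - \frac{170939497}{1136320796}$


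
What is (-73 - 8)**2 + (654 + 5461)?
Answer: 12676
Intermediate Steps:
(-73 - 8)**2 + (654 + 5461) = (-81)**2 + 6115 = 6561 + 6115 = 12676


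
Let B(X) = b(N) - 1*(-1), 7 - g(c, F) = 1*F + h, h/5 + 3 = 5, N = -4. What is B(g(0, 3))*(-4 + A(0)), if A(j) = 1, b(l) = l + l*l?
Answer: -39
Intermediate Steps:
h = 10 (h = -15 + 5*5 = -15 + 25 = 10)
b(l) = l + l²
g(c, F) = -3 - F (g(c, F) = 7 - (1*F + 10) = 7 - (F + 10) = 7 - (10 + F) = 7 + (-10 - F) = -3 - F)
B(X) = 13 (B(X) = -4*(1 - 4) - 1*(-1) = -4*(-3) + 1 = 12 + 1 = 13)
B(g(0, 3))*(-4 + A(0)) = 13*(-4 + 1) = 13*(-3) = -39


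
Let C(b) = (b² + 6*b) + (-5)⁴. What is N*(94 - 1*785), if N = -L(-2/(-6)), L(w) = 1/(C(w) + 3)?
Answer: 6219/5671 ≈ 1.0966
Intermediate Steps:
C(b) = 625 + b² + 6*b (C(b) = (b² + 6*b) + 625 = 625 + b² + 6*b)
L(w) = 1/(628 + w² + 6*w) (L(w) = 1/((625 + w² + 6*w) + 3) = 1/(628 + w² + 6*w))
N = -9/5671 (N = -1/(628 + (-2/(-6))² + 6*(-2/(-6))) = -1/(628 + (-2*(-⅙))² + 6*(-2*(-⅙))) = -1/(628 + (⅓)² + 6*(⅓)) = -1/(628 + ⅑ + 2) = -1/5671/9 = -1*9/5671 = -9/5671 ≈ -0.0015870)
N*(94 - 1*785) = -9*(94 - 1*785)/5671 = -9*(94 - 785)/5671 = -9/5671*(-691) = 6219/5671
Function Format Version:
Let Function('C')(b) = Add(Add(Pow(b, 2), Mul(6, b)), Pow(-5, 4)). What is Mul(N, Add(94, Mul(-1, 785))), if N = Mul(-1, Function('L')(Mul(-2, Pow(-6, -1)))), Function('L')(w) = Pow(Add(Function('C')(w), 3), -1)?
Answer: Rational(6219, 5671) ≈ 1.0966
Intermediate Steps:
Function('C')(b) = Add(625, Pow(b, 2), Mul(6, b)) (Function('C')(b) = Add(Add(Pow(b, 2), Mul(6, b)), 625) = Add(625, Pow(b, 2), Mul(6, b)))
Function('L')(w) = Pow(Add(628, Pow(w, 2), Mul(6, w)), -1) (Function('L')(w) = Pow(Add(Add(625, Pow(w, 2), Mul(6, w)), 3), -1) = Pow(Add(628, Pow(w, 2), Mul(6, w)), -1))
N = Rational(-9, 5671) (N = Mul(-1, Pow(Add(628, Pow(Mul(-2, Pow(-6, -1)), 2), Mul(6, Mul(-2, Pow(-6, -1)))), -1)) = Mul(-1, Pow(Add(628, Pow(Mul(-2, Rational(-1, 6)), 2), Mul(6, Mul(-2, Rational(-1, 6)))), -1)) = Mul(-1, Pow(Add(628, Pow(Rational(1, 3), 2), Mul(6, Rational(1, 3))), -1)) = Mul(-1, Pow(Add(628, Rational(1, 9), 2), -1)) = Mul(-1, Pow(Rational(5671, 9), -1)) = Mul(-1, Rational(9, 5671)) = Rational(-9, 5671) ≈ -0.0015870)
Mul(N, Add(94, Mul(-1, 785))) = Mul(Rational(-9, 5671), Add(94, Mul(-1, 785))) = Mul(Rational(-9, 5671), Add(94, -785)) = Mul(Rational(-9, 5671), -691) = Rational(6219, 5671)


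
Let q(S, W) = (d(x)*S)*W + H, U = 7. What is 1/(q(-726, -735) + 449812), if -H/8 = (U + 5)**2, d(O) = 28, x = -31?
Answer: 1/15389740 ≈ 6.4978e-8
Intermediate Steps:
H = -1152 (H = -8*(7 + 5)**2 = -8*12**2 = -8*144 = -1152)
q(S, W) = -1152 + 28*S*W (q(S, W) = (28*S)*W - 1152 = 28*S*W - 1152 = -1152 + 28*S*W)
1/(q(-726, -735) + 449812) = 1/((-1152 + 28*(-726)*(-735)) + 449812) = 1/((-1152 + 14941080) + 449812) = 1/(14939928 + 449812) = 1/15389740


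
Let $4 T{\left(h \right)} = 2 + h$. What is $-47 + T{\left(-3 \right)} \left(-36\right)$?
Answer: $-38$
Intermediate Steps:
$T{\left(h \right)} = \frac{1}{2} + \frac{h}{4}$ ($T{\left(h \right)} = \frac{2 + h}{4} = \frac{1}{2} + \frac{h}{4}$)
$-47 + T{\left(-3 \right)} \left(-36\right) = -47 + \left(\frac{1}{2} + \frac{1}{4} \left(-3\right)\right) \left(-36\right) = -47 + \left(\frac{1}{2} - \frac{3}{4}\right) \left(-36\right) = -47 - -9 = -47 + 9 = -38$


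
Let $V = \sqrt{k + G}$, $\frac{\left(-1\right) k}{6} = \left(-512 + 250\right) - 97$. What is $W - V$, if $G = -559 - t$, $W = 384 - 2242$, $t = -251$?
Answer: $-1858 - \sqrt{1846} \approx -1901.0$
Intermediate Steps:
$W = -1858$ ($W = 384 - 2242 = -1858$)
$k = 2154$ ($k = - 6 \left(\left(-512 + 250\right) - 97\right) = - 6 \left(-262 - 97\right) = \left(-6\right) \left(-359\right) = 2154$)
$G = -308$ ($G = -559 - -251 = -559 + 251 = -308$)
$V = \sqrt{1846}$ ($V = \sqrt{2154 - 308} = \sqrt{1846} \approx 42.965$)
$W - V = -1858 - \sqrt{1846}$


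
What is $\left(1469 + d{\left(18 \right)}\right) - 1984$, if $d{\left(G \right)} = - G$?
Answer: $-533$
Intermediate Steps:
$\left(1469 + d{\left(18 \right)}\right) - 1984 = \left(1469 - 18\right) - 1984 = 1451 - 1984 = -533$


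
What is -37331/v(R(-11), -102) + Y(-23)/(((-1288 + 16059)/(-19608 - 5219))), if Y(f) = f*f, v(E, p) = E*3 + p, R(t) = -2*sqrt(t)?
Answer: (-78800898*sqrt(11) + 788199065*I)/(88626*(sqrt(11) - 17*I)) ≈ -536.57 - 68.785*I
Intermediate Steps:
v(E, p) = p + 3*E (v(E, p) = 3*E + p = p + 3*E)
Y(f) = f**2
-37331/v(R(-11), -102) + Y(-23)/(((-1288 + 16059)/(-19608 - 5219))) = -37331/(-102 + 3*(-2*I*sqrt(11))) + (-23)**2/(((-1288 + 16059)/(-19608 - 5219))) = -37331/(-102 + 3*(-2*I*sqrt(11))) + 529/((14771/(-24827))) = -37331/(-102 + 3*(-2*I*sqrt(11))) + 529/((14771*(-1/24827))) = -37331/(-102 - 6*I*sqrt(11)) + 529/(-14771/24827) = -37331/(-102 - 6*I*sqrt(11)) + 529*(-24827/14771) = -37331/(-102 - 6*I*sqrt(11)) - 13133483/14771 = -13133483/14771 - 37331/(-102 - 6*I*sqrt(11))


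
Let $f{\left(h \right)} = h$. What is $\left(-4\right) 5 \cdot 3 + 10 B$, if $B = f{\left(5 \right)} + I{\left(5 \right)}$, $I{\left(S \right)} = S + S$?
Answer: $90$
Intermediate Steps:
$I{\left(S \right)} = 2 S$
$B = 15$ ($B = 5 + 2 \cdot 5 = 5 + 10 = 15$)
$\left(-4\right) 5 \cdot 3 + 10 B = \left(-4\right) 5 \cdot 3 + 10 \cdot 15 = \left(-20\right) 3 + 150 = -60 + 150 = 90$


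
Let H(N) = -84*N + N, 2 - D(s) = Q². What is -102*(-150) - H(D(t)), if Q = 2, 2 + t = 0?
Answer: 15134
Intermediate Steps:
t = -2 (t = -2 + 0 = -2)
D(s) = -2 (D(s) = 2 - 1*2² = 2 - 1*4 = 2 - 4 = -2)
H(N) = -83*N
-102*(-150) - H(D(t)) = -102*(-150) - (-83)*(-2) = 15300 - 1*166 = 15300 - 166 = 15134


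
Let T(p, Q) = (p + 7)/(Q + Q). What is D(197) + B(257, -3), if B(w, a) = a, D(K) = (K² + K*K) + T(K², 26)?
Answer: 1018699/13 ≈ 78362.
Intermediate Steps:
T(p, Q) = (7 + p)/(2*Q) (T(p, Q) = (7 + p)/((2*Q)) = (7 + p)*(1/(2*Q)) = (7 + p)/(2*Q))
D(K) = 7/52 + 105*K²/52 (D(K) = (K² + K*K) + (½)*(7 + K²)/26 = (K² + K²) + (½)*(1/26)*(7 + K²) = 2*K² + (7/52 + K²/52) = 7/52 + 105*K²/52)
D(197) + B(257, -3) = (7/52 + (105/52)*197²) - 3 = (7/52 + (105/52)*38809) - 3 = (7/52 + 4074945/52) - 3 = 1018738/13 - 3 = 1018699/13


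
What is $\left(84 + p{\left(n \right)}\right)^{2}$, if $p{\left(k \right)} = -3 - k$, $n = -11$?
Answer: $8464$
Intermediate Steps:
$\left(84 + p{\left(n \right)}\right)^{2} = \left(84 - -8\right)^{2} = \left(84 + \left(-3 + 11\right)\right)^{2} = \left(84 + 8\right)^{2} = 92^{2} = 8464$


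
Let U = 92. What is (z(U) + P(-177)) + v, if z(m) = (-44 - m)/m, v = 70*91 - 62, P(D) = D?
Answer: 140979/23 ≈ 6129.5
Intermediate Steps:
v = 6308 (v = 6370 - 62 = 6308)
z(m) = (-44 - m)/m
(z(U) + P(-177)) + v = ((-44 - 1*92)/92 - 177) + 6308 = ((-44 - 92)/92 - 177) + 6308 = ((1/92)*(-136) - 177) + 6308 = (-34/23 - 177) + 6308 = -4105/23 + 6308 = 140979/23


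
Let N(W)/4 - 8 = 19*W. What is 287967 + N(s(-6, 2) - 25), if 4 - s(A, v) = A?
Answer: 286859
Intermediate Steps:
s(A, v) = 4 - A
N(W) = 32 + 76*W (N(W) = 32 + 4*(19*W) = 32 + 76*W)
287967 + N(s(-6, 2) - 25) = 287967 + (32 + 76*((4 - 1*(-6)) - 25)) = 287967 + (32 + 76*((4 + 6) - 25)) = 287967 + (32 + 76*(10 - 25)) = 287967 + (32 + 76*(-15)) = 287967 + (32 - 1140) = 287967 - 1108 = 286859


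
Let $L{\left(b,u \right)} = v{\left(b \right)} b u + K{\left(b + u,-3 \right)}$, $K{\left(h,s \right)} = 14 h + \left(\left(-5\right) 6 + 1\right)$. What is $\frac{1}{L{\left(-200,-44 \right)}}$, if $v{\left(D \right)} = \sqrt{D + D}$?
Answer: $- \frac{689}{6197573605} - \frac{7040 i}{1239514721} \approx -1.1117 \cdot 10^{-7} - 5.6796 \cdot 10^{-6} i$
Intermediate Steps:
$v{\left(D \right)} = \sqrt{2} \sqrt{D}$ ($v{\left(D \right)} = \sqrt{2 D} = \sqrt{2} \sqrt{D}$)
$K{\left(h,s \right)} = -29 + 14 h$ ($K{\left(h,s \right)} = 14 h + \left(-30 + 1\right) = 14 h - 29 = -29 + 14 h$)
$L{\left(b,u \right)} = -29 + 14 b + 14 u + u \sqrt{2} b^{\frac{3}{2}}$ ($L{\left(b,u \right)} = \sqrt{2} \sqrt{b} b u + \left(-29 + 14 \left(b + u\right)\right) = \sqrt{2} b^{\frac{3}{2}} u - \left(29 - 14 b - 14 u\right) = u \sqrt{2} b^{\frac{3}{2}} + \left(-29 + 14 b + 14 u\right) = -29 + 14 b + 14 u + u \sqrt{2} b^{\frac{3}{2}}$)
$\frac{1}{L{\left(-200,-44 \right)}} = \frac{1}{-29 + 14 \left(-200\right) + 14 \left(-44\right) - 44 \sqrt{2} \left(-200\right)^{\frac{3}{2}}} = \frac{1}{-29 - 2800 - 616 - 44 \sqrt{2} \left(- 2000 i \sqrt{2}\right)} = \frac{1}{-29 - 2800 - 616 + 176000 i} = \frac{1}{-3445 + 176000 i} = \frac{-3445 - 176000 i}{30987868025}$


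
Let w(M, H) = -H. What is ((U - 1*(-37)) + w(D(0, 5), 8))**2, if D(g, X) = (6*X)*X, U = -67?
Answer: 1444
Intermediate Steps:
D(g, X) = 6*X**2
((U - 1*(-37)) + w(D(0, 5), 8))**2 = ((-67 - 1*(-37)) - 1*8)**2 = ((-67 + 37) - 8)**2 = (-30 - 8)**2 = (-38)**2 = 1444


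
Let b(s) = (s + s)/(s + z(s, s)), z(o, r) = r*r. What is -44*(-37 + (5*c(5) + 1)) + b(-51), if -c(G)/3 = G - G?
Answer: 39599/25 ≈ 1584.0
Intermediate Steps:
c(G) = 0 (c(G) = -3*(G - G) = -3*0 = 0)
z(o, r) = r²
b(s) = 2*s/(s + s²) (b(s) = (s + s)/(s + s²) = (2*s)/(s + s²) = 2*s/(s + s²))
-44*(-37 + (5*c(5) + 1)) + b(-51) = -44*(-37 + (5*0 + 1)) + 2/(1 - 51) = -44*(-37 + (0 + 1)) + 2/(-50) = -44*(-37 + 1) + 2*(-1/50) = -44*(-36) - 1/25 = 1584 - 1/25 = 39599/25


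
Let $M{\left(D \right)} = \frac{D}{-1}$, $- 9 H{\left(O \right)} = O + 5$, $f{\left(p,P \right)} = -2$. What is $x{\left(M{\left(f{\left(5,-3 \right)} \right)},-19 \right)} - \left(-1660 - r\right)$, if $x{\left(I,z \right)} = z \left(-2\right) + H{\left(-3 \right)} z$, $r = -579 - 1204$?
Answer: $- \frac{727}{9} \approx -80.778$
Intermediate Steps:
$H{\left(O \right)} = - \frac{5}{9} - \frac{O}{9}$ ($H{\left(O \right)} = - \frac{O + 5}{9} = - \frac{5 + O}{9} = - \frac{5}{9} - \frac{O}{9}$)
$r = -1783$ ($r = -579 - 1204 = -1783$)
$M{\left(D \right)} = - D$ ($M{\left(D \right)} = D \left(-1\right) = - D$)
$x{\left(I,z \right)} = - \frac{20 z}{9}$ ($x{\left(I,z \right)} = z \left(-2\right) + \left(- \frac{5}{9} - - \frac{1}{3}\right) z = - 2 z + \left(- \frac{5}{9} + \frac{1}{3}\right) z = - 2 z - \frac{2 z}{9} = - \frac{20 z}{9}$)
$x{\left(M{\left(f{\left(5,-3 \right)} \right)},-19 \right)} - \left(-1660 - r\right) = \left(- \frac{20}{9}\right) \left(-19\right) - \left(-1660 - -1783\right) = \frac{380}{9} - \left(-1660 + 1783\right) = \frac{380}{9} - 123 = - \frac{727}{9}$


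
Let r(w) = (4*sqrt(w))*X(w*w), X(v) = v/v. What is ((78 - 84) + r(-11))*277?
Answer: -1662 + 1108*I*sqrt(11) ≈ -1662.0 + 3674.8*I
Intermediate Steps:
X(v) = 1
r(w) = 4*sqrt(w) (r(w) = (4*sqrt(w))*1 = 4*sqrt(w))
((78 - 84) + r(-11))*277 = ((78 - 84) + 4*sqrt(-11))*277 = (-6 + 4*(I*sqrt(11)))*277 = (-6 + 4*I*sqrt(11))*277 = -1662 + 1108*I*sqrt(11)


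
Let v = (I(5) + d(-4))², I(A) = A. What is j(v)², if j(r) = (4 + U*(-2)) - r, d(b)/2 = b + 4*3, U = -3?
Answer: 185761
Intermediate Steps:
d(b) = 24 + 2*b (d(b) = 2*(b + 4*3) = 2*(b + 12) = 2*(12 + b) = 24 + 2*b)
v = 441 (v = (5 + (24 + 2*(-4)))² = (5 + (24 - 8))² = (5 + 16)² = 21² = 441)
j(r) = 10 - r (j(r) = (4 - 3*(-2)) - r = (4 + 6) - r = 10 - r)
j(v)² = (10 - 1*441)² = (10 - 441)² = (-431)² = 185761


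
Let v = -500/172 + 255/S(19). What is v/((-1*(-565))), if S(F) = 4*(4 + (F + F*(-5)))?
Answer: -3131/466464 ≈ -0.0067122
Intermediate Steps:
S(F) = 16 - 16*F (S(F) = 4*(4 + (F - 5*F)) = 4*(4 - 4*F) = 16 - 16*F)
v = -15655/4128 (v = -500/172 + 255/(16 - 16*19) = -500*1/172 + 255/(16 - 304) = -125/43 + 255/(-288) = -125/43 + 255*(-1/288) = -125/43 - 85/96 = -15655/4128 ≈ -3.7924)
v/((-1*(-565))) = -15655/(4128*((-1*(-565)))) = -15655/4128/565 = -15655/4128*1/565 = -3131/466464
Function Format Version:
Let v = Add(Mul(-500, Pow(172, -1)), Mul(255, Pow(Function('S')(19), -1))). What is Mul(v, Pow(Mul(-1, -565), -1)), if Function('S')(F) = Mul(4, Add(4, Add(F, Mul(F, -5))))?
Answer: Rational(-3131, 466464) ≈ -0.0067122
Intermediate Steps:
Function('S')(F) = Add(16, Mul(-16, F)) (Function('S')(F) = Mul(4, Add(4, Add(F, Mul(-5, F)))) = Mul(4, Add(4, Mul(-4, F))) = Add(16, Mul(-16, F)))
v = Rational(-15655, 4128) (v = Add(Mul(-500, Pow(172, -1)), Mul(255, Pow(Add(16, Mul(-16, 19)), -1))) = Add(Mul(-500, Rational(1, 172)), Mul(255, Pow(Add(16, -304), -1))) = Add(Rational(-125, 43), Mul(255, Pow(-288, -1))) = Add(Rational(-125, 43), Mul(255, Rational(-1, 288))) = Add(Rational(-125, 43), Rational(-85, 96)) = Rational(-15655, 4128) ≈ -3.7924)
Mul(v, Pow(Mul(-1, -565), -1)) = Mul(Rational(-15655, 4128), Pow(Mul(-1, -565), -1)) = Mul(Rational(-15655, 4128), Pow(565, -1)) = Mul(Rational(-15655, 4128), Rational(1, 565)) = Rational(-3131, 466464)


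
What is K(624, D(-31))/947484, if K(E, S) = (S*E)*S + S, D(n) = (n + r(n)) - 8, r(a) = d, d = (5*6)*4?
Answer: 151635/35092 ≈ 4.3211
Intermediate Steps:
d = 120 (d = 30*4 = 120)
r(a) = 120
D(n) = 112 + n (D(n) = (n + 120) - 8 = (120 + n) - 8 = 112 + n)
K(E, S) = S + E*S² (K(E, S) = (E*S)*S + S = E*S² + S = S + E*S²)
K(624, D(-31))/947484 = ((112 - 31)*(1 + 624*(112 - 31)))/947484 = (81*(1 + 624*81))*(1/947484) = (81*(1 + 50544))*(1/947484) = (81*50545)*(1/947484) = 4094145*(1/947484) = 151635/35092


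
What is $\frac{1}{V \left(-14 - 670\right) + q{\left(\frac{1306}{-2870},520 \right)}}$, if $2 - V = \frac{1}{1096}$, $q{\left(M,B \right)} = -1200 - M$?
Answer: $- \frac{393190}{1009287613} \approx -0.00038957$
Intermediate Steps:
$V = \frac{2191}{1096}$ ($V = 2 - \frac{1}{1096} = \frac{2191}{1096} \approx 1.9991$)
$\frac{1}{V \left(-14 - 670\right) + q{\left(\frac{1306}{-2870},520 \right)}} = \frac{1}{\frac{2191 \left(-14 - 670\right)}{1096} - \left(1200 + \frac{1306}{-2870}\right)} = \frac{1}{\frac{2191}{1096} \left(-684\right) - \left(1200 + 1306 \left(- \frac{1}{2870}\right)\right)} = \frac{1}{- \frac{374661}{274} - \frac{1721347}{1435}} = \frac{1}{- \frac{1009287613}{393190}} = - \frac{393190}{1009287613}$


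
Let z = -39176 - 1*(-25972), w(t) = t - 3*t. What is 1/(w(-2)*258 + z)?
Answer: -1/12172 ≈ -8.2156e-5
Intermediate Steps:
w(t) = -2*t
z = -13204 (z = -39176 + 25972 = -13204)
1/(w(-2)*258 + z) = 1/(-2*(-2)*258 - 13204) = 1/(4*258 - 13204) = 1/(1032 - 13204) = 1/(-12172) = -1/12172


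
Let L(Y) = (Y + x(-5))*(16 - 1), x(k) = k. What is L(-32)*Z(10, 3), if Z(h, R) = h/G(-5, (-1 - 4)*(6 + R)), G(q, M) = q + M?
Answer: 111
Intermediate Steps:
G(q, M) = M + q
L(Y) = -75 + 15*Y (L(Y) = (Y - 5)*(16 - 1) = (-5 + Y)*15 = -75 + 15*Y)
Z(h, R) = h/(-35 - 5*R) (Z(h, R) = h/((-1 - 4)*(6 + R) - 5) = h/(-5*(6 + R) - 5) = h/((-30 - 5*R) - 5) = h/(-35 - 5*R))
L(-32)*Z(10, 3) = (-75 + 15*(-32))*(-1*10/(35 + 5*3)) = (-75 - 480)*(-1*10/(35 + 15)) = -(-555)*10/50 = -555*(-⅕) = 111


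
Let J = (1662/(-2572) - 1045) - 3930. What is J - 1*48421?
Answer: -68668087/1286 ≈ -53397.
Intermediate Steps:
J = -6398681/1286 (J = (1662*(-1/2572) - 1045) - 3930 = (-831/1286 - 1045) - 3930 = -1344701/1286 - 3930 = -6398681/1286 ≈ -4975.6)
J - 1*48421 = -6398681/1286 - 1*48421 = -6398681/1286 - 48421 = -68668087/1286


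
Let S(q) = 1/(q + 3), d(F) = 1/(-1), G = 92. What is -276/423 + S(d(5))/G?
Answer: -16787/25944 ≈ -0.64705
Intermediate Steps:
d(F) = -1
S(q) = 1/(3 + q)
-276/423 + S(d(5))/G = -276/423 + 1/((3 - 1)*92) = -276*1/423 + (1/92)/2 = -92/141 + (½)*(1/92) = -92/141 + 1/184 = -16787/25944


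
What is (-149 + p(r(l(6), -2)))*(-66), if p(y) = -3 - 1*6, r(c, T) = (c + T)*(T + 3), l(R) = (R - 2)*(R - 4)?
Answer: 10428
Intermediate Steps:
l(R) = (-4 + R)*(-2 + R) (l(R) = (-2 + R)*(-4 + R) = (-4 + R)*(-2 + R))
r(c, T) = (3 + T)*(T + c) (r(c, T) = (T + c)*(3 + T) = (3 + T)*(T + c))
p(y) = -9 (p(y) = -3 - 6 = -9)
(-149 + p(r(l(6), -2)))*(-66) = (-149 - 9)*(-66) = -158*(-66) = 10428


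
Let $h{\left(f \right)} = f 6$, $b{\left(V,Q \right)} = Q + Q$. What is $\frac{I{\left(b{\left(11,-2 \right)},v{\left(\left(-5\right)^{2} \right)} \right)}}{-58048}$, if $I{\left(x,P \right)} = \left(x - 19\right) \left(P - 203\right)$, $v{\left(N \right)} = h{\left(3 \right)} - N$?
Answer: $- \frac{2415}{29024} \approx -0.083207$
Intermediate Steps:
$b{\left(V,Q \right)} = 2 Q$
$h{\left(f \right)} = 6 f$
$v{\left(N \right)} = 18 - N$ ($v{\left(N \right)} = 6 \cdot 3 - N = 18 - N$)
$I{\left(x,P \right)} = \left(-203 + P\right) \left(-19 + x\right)$ ($I{\left(x,P \right)} = \left(-19 + x\right) \left(-203 + P\right) = \left(-203 + P\right) \left(-19 + x\right)$)
$\frac{I{\left(b{\left(11,-2 \right)},v{\left(\left(-5\right)^{2} \right)} \right)}}{-58048} = \frac{3857 - 203 \cdot 2 \left(-2\right) - 19 \left(18 - \left(-5\right)^{2}\right) + \left(18 - \left(-5\right)^{2}\right) 2 \left(-2\right)}{-58048} = \left(3857 - -812 - 19 \left(18 - 25\right) + \left(18 - 25\right) \left(-4\right)\right) \left(- \frac{1}{58048}\right) = \left(3857 + 812 - 19 \left(18 - 25\right) + \left(18 - 25\right) \left(-4\right)\right) \left(- \frac{1}{58048}\right) = \left(3857 + 812 - -133 - -28\right) \left(- \frac{1}{58048}\right) = \left(3857 + 812 + 133 + 28\right) \left(- \frac{1}{58048}\right) = 4830 \left(- \frac{1}{58048}\right) = - \frac{2415}{29024}$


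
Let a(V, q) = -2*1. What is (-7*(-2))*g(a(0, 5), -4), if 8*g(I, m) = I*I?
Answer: 7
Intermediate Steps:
a(V, q) = -2
g(I, m) = I²/8 (g(I, m) = (I*I)/8 = I²/8)
(-7*(-2))*g(a(0, 5), -4) = (-7*(-2))*((⅛)*(-2)²) = 14*((⅛)*4) = 14*(½) = 7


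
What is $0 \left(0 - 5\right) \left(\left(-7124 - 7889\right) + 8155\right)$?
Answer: $0$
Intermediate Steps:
$0 \left(0 - 5\right) \left(\left(-7124 - 7889\right) + 8155\right) = 0 \left(-5\right) \left(-15013 + 8155\right) = 0 \left(-6858\right) = 0$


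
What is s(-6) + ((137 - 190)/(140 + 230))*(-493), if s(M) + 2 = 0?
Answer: 25389/370 ≈ 68.619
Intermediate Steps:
s(M) = -2 (s(M) = -2 + 0 = -2)
s(-6) + ((137 - 190)/(140 + 230))*(-493) = -2 + ((137 - 190)/(140 + 230))*(-493) = -2 - 53/370*(-493) = -2 + 26129/370 = 25389/370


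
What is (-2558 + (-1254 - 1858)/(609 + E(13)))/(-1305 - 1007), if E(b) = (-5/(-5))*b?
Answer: 398547/359516 ≈ 1.1086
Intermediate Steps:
E(b) = b (E(b) = (-5*(-1/5))*b = 1*b = b)
(-2558 + (-1254 - 1858)/(609 + E(13)))/(-1305 - 1007) = (-2558 + (-1254 - 1858)/(609 + 13))/(-1305 - 1007) = (-2558 - 3112/622)/(-2312) = (-2558 - 3112*1/622)*(-1/2312) = (-2558 - 1556/311)*(-1/2312) = -797094/311*(-1/2312) = 398547/359516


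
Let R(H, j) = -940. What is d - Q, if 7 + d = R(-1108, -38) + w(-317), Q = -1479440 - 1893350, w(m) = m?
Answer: 3371526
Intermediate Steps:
Q = -3372790
d = -1264 (d = -7 + (-940 - 317) = -7 - 1257 = -1264)
d - Q = -1264 - 1*(-3372790) = -1264 + 3372790 = 3371526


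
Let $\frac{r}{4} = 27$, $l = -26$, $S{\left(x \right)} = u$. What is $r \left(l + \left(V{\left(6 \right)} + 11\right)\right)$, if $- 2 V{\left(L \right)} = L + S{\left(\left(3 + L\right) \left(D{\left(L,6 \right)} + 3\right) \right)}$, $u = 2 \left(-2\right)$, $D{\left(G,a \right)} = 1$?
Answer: $-1728$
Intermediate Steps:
$u = -4$
$S{\left(x \right)} = -4$
$V{\left(L \right)} = 2 - \frac{L}{2}$ ($V{\left(L \right)} = - \frac{L - 4}{2} = - \frac{-4 + L}{2} = 2 - \frac{L}{2}$)
$r = 108$ ($r = 4 \cdot 27 = 108$)
$r \left(l + \left(V{\left(6 \right)} + 11\right)\right) = 108 \left(-26 + \left(\left(2 - 3\right) + 11\right)\right) = 108 \left(-26 + \left(-1 + 11\right)\right) = 108 \left(-26 + 10\right) = 108 \left(-16\right) = -1728$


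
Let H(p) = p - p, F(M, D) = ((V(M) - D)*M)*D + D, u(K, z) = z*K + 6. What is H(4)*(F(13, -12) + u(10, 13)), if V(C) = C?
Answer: 0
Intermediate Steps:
u(K, z) = 6 + K*z (u(K, z) = K*z + 6 = 6 + K*z)
F(M, D) = D + D*M*(M - D) (F(M, D) = ((M - D)*M)*D + D = (M*(M - D))*D + D = D*M*(M - D) + D = D + D*M*(M - D))
H(p) = 0
H(4)*(F(13, -12) + u(10, 13)) = 0*(-12*(1 + 13**2 - 1*(-12)*13) + (6 + 10*13)) = 0*(-12*(1 + 169 + 156) + (6 + 130)) = 0*(-12*326 + 136) = 0*(-3912 + 136) = 0*(-3776) = 0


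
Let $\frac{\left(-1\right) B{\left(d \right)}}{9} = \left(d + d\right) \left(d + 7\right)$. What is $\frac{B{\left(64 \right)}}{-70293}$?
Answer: $\frac{27264}{23431} \approx 1.1636$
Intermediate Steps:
$B{\left(d \right)} = - 18 d \left(7 + d\right)$ ($B{\left(d \right)} = - 9 \left(d + d\right) \left(d + 7\right) = - 9 \cdot 2 d \left(7 + d\right) = - 18 d \left(7 + d\right)$)
$\frac{B{\left(64 \right)}}{-70293} = \frac{\left(-18\right) 64 \left(7 + 64\right)}{-70293} = \left(-18\right) 64 \cdot 71 \left(- \frac{1}{70293}\right) = \left(-81792\right) \left(- \frac{1}{70293}\right) = \frac{27264}{23431}$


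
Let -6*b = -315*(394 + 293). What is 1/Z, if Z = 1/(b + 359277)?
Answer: 790689/2 ≈ 3.9534e+5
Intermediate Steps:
b = 72135/2 (b = -(-105)*(394 + 293)/2 = -(-105)*687/2 = -⅙*(-216405) = 72135/2 ≈ 36068.)
Z = 2/790689 (Z = 1/(72135/2 + 359277) = 1/(790689/2) = 2/790689 ≈ 2.5294e-6)
1/Z = 1/(2/790689) = 790689/2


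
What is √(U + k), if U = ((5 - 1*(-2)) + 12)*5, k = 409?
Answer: 6*√14 ≈ 22.450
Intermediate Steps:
U = 95 (U = ((5 + 2) + 12)*5 = (7 + 12)*5 = 19*5 = 95)
√(U + k) = √(95 + 409) = √504 = 6*√14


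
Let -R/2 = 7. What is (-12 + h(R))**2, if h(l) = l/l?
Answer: 121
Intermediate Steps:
R = -14 (R = -2*7 = -14)
h(l) = 1
(-12 + h(R))**2 = (-12 + 1)**2 = (-11)**2 = 121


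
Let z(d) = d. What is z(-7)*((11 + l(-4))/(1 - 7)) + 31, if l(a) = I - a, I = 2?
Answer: 305/6 ≈ 50.833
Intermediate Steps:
l(a) = 2 - a
z(-7)*((11 + l(-4))/(1 - 7)) + 31 = -7*(11 + (2 - 1*(-4)))/(1 - 7) + 31 = -7*(11 + (2 + 4))/(-6) + 31 = -7*(11 + 6)*(-1)/6 + 31 = -119*(-1)/6 + 31 = -7*(-17/6) + 31 = 119/6 + 31 = 305/6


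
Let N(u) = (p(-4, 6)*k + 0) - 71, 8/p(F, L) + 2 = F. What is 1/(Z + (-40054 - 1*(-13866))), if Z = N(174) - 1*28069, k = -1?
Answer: -3/162980 ≈ -1.8407e-5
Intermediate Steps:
p(F, L) = 8/(-2 + F)
N(u) = -209/3 (N(u) = ((8/(-2 - 4))*(-1) + 0) - 71 = ((8/(-6))*(-1) + 0) - 71 = ((8*(-⅙))*(-1) + 0) - 71 = (-4/3*(-1) + 0) - 71 = (4/3 + 0) - 71 = 4/3 - 71 = -209/3)
Z = -84416/3 (Z = -209/3 - 1*28069 = -209/3 - 28069 = -84416/3 ≈ -28139.)
1/(Z + (-40054 - 1*(-13866))) = 1/(-84416/3 + (-40054 - 1*(-13866))) = 1/(-84416/3 + (-40054 + 13866)) = 1/(-84416/3 - 26188) = 1/(-162980/3) = -3/162980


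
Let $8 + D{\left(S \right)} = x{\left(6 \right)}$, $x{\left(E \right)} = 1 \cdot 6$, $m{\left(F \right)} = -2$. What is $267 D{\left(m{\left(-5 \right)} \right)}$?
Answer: $-534$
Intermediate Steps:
$x{\left(E \right)} = 6$
$D{\left(S \right)} = -2$ ($D{\left(S \right)} = -8 + 6 = -2$)
$267 D{\left(m{\left(-5 \right)} \right)} = 267 \left(-2\right) = -534$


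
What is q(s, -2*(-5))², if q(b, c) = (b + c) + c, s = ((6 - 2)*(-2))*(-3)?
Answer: 1936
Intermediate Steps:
s = 24 (s = (4*(-2))*(-3) = -8*(-3) = 24)
q(b, c) = b + 2*c
q(s, -2*(-5))² = (24 + 2*(-2*(-5)))² = (24 + 2*10)² = (24 + 20)² = 44² = 1936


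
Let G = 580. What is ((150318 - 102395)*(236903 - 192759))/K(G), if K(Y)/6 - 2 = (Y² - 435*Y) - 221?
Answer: 1057756456/251643 ≈ 4203.4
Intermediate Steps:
K(Y) = -1314 - 2610*Y + 6*Y² (K(Y) = 12 + 6*((Y² - 435*Y) - 221) = 12 + 6*(-221 + Y² - 435*Y) = 12 + (-1326 - 2610*Y + 6*Y²) = -1314 - 2610*Y + 6*Y²)
((150318 - 102395)*(236903 - 192759))/K(G) = ((150318 - 102395)*(236903 - 192759))/(-1314 - 2610*580 + 6*580²) = (47923*44144)/(-1314 - 1513800 + 6*336400) = 2115512912/(-1314 - 1513800 + 2018400) = 2115512912/503286 = 2115512912*(1/503286) = 1057756456/251643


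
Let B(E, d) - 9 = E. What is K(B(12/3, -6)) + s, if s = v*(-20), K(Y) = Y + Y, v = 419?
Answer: -8354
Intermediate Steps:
B(E, d) = 9 + E
K(Y) = 2*Y
s = -8380 (s = 419*(-20) = -8380)
K(B(12/3, -6)) + s = 2*(9 + 12/3) - 8380 = 2*(9 + 12*(⅓)) - 8380 = 2*(9 + 4) - 8380 = 2*13 - 8380 = 26 - 8380 = -8354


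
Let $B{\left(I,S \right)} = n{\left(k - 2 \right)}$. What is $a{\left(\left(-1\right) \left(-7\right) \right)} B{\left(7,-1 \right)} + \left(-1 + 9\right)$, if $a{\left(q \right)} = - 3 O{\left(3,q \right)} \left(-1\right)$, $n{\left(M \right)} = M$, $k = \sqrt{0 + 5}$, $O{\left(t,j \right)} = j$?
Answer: $-34 + 21 \sqrt{5} \approx 12.957$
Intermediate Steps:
$k = \sqrt{5} \approx 2.2361$
$B{\left(I,S \right)} = -2 + \sqrt{5}$ ($B{\left(I,S \right)} = \sqrt{5} - 2 = -2 + \sqrt{5}$)
$a{\left(q \right)} = 3 q$ ($a{\left(q \right)} = - 3 q \left(-1\right) = 3 q$)
$a{\left(\left(-1\right) \left(-7\right) \right)} B{\left(7,-1 \right)} + \left(-1 + 9\right) = 3 \left(\left(-1\right) \left(-7\right)\right) \left(-2 + \sqrt{5}\right) + \left(-1 + 9\right) = 3 \cdot 7 \left(-2 + \sqrt{5}\right) + 8 = 21 \left(-2 + \sqrt{5}\right) + 8 = \left(-42 + 21 \sqrt{5}\right) + 8 = -34 + 21 \sqrt{5}$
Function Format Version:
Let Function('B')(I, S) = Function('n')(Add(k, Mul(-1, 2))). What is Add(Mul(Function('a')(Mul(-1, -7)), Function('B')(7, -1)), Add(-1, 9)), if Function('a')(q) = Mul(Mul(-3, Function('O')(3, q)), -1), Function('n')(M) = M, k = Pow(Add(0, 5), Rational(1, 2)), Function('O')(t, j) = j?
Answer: Add(-34, Mul(21, Pow(5, Rational(1, 2)))) ≈ 12.957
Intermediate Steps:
k = Pow(5, Rational(1, 2)) ≈ 2.2361
Function('B')(I, S) = Add(-2, Pow(5, Rational(1, 2))) (Function('B')(I, S) = Add(Pow(5, Rational(1, 2)), Mul(-1, 2)) = Add(Pow(5, Rational(1, 2)), -2) = Add(-2, Pow(5, Rational(1, 2))))
Function('a')(q) = Mul(3, q) (Function('a')(q) = Mul(Mul(-3, q), -1) = Mul(3, q))
Add(Mul(Function('a')(Mul(-1, -7)), Function('B')(7, -1)), Add(-1, 9)) = Add(Mul(Mul(3, Mul(-1, -7)), Add(-2, Pow(5, Rational(1, 2)))), Add(-1, 9)) = Add(Mul(Mul(3, 7), Add(-2, Pow(5, Rational(1, 2)))), 8) = Add(Mul(21, Add(-2, Pow(5, Rational(1, 2)))), 8) = Add(Add(-42, Mul(21, Pow(5, Rational(1, 2)))), 8) = Add(-34, Mul(21, Pow(5, Rational(1, 2))))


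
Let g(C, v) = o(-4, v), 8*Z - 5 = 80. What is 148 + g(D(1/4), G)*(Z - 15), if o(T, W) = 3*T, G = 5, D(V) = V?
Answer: 401/2 ≈ 200.50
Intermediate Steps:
Z = 85/8 (Z = 5/8 + (⅛)*80 = 5/8 + 10 = 85/8 ≈ 10.625)
g(C, v) = -12 (g(C, v) = 3*(-4) = -12)
148 + g(D(1/4), G)*(Z - 15) = 148 - 12*(85/8 - 15) = 148 - 12*(-35/8) = 148 + 105/2 = 401/2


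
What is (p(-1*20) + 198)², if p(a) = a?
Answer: 31684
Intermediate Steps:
(p(-1*20) + 198)² = (-1*20 + 198)² = (-20 + 198)² = 178² = 31684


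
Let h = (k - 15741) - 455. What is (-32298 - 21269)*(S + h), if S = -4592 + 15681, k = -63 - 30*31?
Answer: 326758700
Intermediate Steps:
k = -993 (k = -63 - 930 = -993)
S = 11089
h = -17189 (h = (-993 - 15741) - 455 = -16734 - 455 = -17189)
(-32298 - 21269)*(S + h) = (-32298 - 21269)*(11089 - 17189) = -53567*(-6100) = 326758700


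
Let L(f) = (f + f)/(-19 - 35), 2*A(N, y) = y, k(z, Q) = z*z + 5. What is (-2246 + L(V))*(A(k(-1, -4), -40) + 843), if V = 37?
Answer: -49938817/27 ≈ -1.8496e+6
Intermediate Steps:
k(z, Q) = 5 + z² (k(z, Q) = z² + 5 = 5 + z²)
A(N, y) = y/2
L(f) = -f/27 (L(f) = (2*f)/(-54) = (2*f)*(-1/54) = -f/27)
(-2246 + L(V))*(A(k(-1, -4), -40) + 843) = (-2246 - 1/27*37)*((½)*(-40) + 843) = (-2246 - 37/27)*(-20 + 843) = -60679/27*823 = -49938817/27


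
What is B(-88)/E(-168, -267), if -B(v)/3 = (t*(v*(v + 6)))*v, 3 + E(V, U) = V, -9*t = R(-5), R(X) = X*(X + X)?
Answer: 31750400/513 ≈ 61892.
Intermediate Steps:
R(X) = 2*X² (R(X) = X*(2*X) = 2*X²)
t = -50/9 (t = -2*(-5)²/9 = -2*25/9 = -⅑*50 = -50/9 ≈ -5.5556)
E(V, U) = -3 + V
B(v) = 50*v²*(6 + v)/3 (B(v) = -3*(-50*v*(v + 6)/9)*v = -3*(-50*v*(6 + v)/9)*v = -(-50)*v²*(6 + v)/3 = 50*v²*(6 + v)/3)
B(-88)/E(-168, -267) = ((50/3)*(-88)²*(6 - 88))/(-3 - 168) = ((50/3)*7744*(-82))/(-171) = -31750400/3*(-1/171) = 31750400/513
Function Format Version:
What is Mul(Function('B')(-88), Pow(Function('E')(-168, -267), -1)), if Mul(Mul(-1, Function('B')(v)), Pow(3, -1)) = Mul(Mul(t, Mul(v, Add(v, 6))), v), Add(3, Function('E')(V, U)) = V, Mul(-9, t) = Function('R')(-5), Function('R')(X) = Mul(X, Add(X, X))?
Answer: Rational(31750400, 513) ≈ 61892.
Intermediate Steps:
Function('R')(X) = Mul(2, Pow(X, 2)) (Function('R')(X) = Mul(X, Mul(2, X)) = Mul(2, Pow(X, 2)))
t = Rational(-50, 9) (t = Mul(Rational(-1, 9), Mul(2, Pow(-5, 2))) = Mul(Rational(-1, 9), Mul(2, 25)) = Mul(Rational(-1, 9), 50) = Rational(-50, 9) ≈ -5.5556)
Function('E')(V, U) = Add(-3, V)
Function('B')(v) = Mul(Rational(50, 3), Pow(v, 2), Add(6, v)) (Function('B')(v) = Mul(-3, Mul(Mul(Rational(-50, 9), Mul(v, Add(v, 6))), v)) = Mul(-3, Mul(Mul(Rational(-50, 9), Mul(v, Add(6, v))), v)) = Mul(-3, Mul(Mul(Rational(-50, 9), v, Add(6, v)), v)) = Mul(-3, Mul(Rational(-50, 9), Pow(v, 2), Add(6, v))) = Mul(Rational(50, 3), Pow(v, 2), Add(6, v)))
Mul(Function('B')(-88), Pow(Function('E')(-168, -267), -1)) = Mul(Mul(Rational(50, 3), Pow(-88, 2), Add(6, -88)), Pow(Add(-3, -168), -1)) = Mul(Mul(Rational(50, 3), 7744, -82), Pow(-171, -1)) = Mul(Rational(-31750400, 3), Rational(-1, 171)) = Rational(31750400, 513)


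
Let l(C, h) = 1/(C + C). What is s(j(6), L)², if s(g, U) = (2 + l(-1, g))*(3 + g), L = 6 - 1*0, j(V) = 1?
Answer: 36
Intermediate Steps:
L = 6 (L = 6 + 0 = 6)
l(C, h) = 1/(2*C)
s(g, U) = 9/2 + 3*g/2 (s(g, U) = (2 + (½)/(-1))*(3 + g) = (2 + (½)*(-1))*(3 + g) = (2 - ½)*(3 + g) = 3*(3 + g)/2 = 9/2 + 3*g/2)
s(j(6), L)² = (9/2 + (3/2)*1)² = (9/2 + 3/2)² = 6² = 36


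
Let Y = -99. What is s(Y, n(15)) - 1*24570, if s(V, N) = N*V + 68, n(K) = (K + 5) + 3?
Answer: -26779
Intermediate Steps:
n(K) = 8 + K (n(K) = (5 + K) + 3 = 8 + K)
s(V, N) = 68 + N*V
s(Y, n(15)) - 1*24570 = (68 + (8 + 15)*(-99)) - 1*24570 = (68 + 23*(-99)) - 24570 = (68 - 2277) - 24570 = -2209 - 24570 = -26779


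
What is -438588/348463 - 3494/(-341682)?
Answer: -74320047647/59531767383 ≈ -1.2484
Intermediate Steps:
-438588/348463 - 3494/(-341682) = -438588*1/348463 - 3494*(-1/341682) = -438588/348463 + 1747/170841 = -74320047647/59531767383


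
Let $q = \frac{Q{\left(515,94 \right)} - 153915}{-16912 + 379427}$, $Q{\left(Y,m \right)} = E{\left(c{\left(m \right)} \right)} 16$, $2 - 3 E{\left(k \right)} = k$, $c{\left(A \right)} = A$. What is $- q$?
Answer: $\frac{463217}{1087545} \approx 0.42593$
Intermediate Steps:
$E{\left(k \right)} = \frac{2}{3} - \frac{k}{3}$
$Q{\left(Y,m \right)} = \frac{32}{3} - \frac{16 m}{3}$ ($Q{\left(Y,m \right)} = \left(\frac{2}{3} - \frac{m}{3}\right) 16 = \frac{32}{3} - \frac{16 m}{3}$)
$q = - \frac{463217}{1087545}$ ($q = \frac{\left(\frac{32}{3} - \frac{1504}{3}\right) - 153915}{-16912 + 379427} = \frac{\left(\frac{32}{3} - \frac{1504}{3}\right) - 153915}{362515} = \left(- \frac{1472}{3} - 153915\right) \frac{1}{362515} = \left(- \frac{463217}{3}\right) \frac{1}{362515} = - \frac{463217}{1087545} \approx -0.42593$)
$- q = \left(-1\right) \left(- \frac{463217}{1087545}\right) = \frac{463217}{1087545}$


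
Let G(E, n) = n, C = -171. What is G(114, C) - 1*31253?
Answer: -31424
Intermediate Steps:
G(114, C) - 1*31253 = -171 - 1*31253 = -171 - 31253 = -31424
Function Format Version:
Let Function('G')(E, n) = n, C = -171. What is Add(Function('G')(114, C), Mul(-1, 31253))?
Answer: -31424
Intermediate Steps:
Add(Function('G')(114, C), Mul(-1, 31253)) = Add(-171, Mul(-1, 31253)) = Add(-171, -31253) = -31424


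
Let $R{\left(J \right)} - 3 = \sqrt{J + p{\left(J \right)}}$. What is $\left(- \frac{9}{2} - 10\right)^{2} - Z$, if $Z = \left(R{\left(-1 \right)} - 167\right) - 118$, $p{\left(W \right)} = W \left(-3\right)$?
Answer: $\frac{1969}{4} - \sqrt{2} \approx 490.84$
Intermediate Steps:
$p{\left(W \right)} = - 3 W$
$R{\left(J \right)} = 3 + \sqrt{2} \sqrt{- J}$ ($R{\left(J \right)} = 3 + \sqrt{J - 3 J} = 3 + \sqrt{- 2 J} = 3 + \sqrt{2} \sqrt{- J}$)
$Z = -282 + \sqrt{2}$ ($Z = \left(\left(3 + \sqrt{2} \sqrt{\left(-1\right) \left(-1\right)}\right) - 167\right) - 118 = \left(\left(3 + \sqrt{2} \sqrt{1}\right) - 167\right) - 118 = \left(\left(3 + \sqrt{2} \cdot 1\right) - 167\right) - 118 = \left(\left(3 + \sqrt{2}\right) - 167\right) - 118 = \left(-164 + \sqrt{2}\right) - 118 = -282 + \sqrt{2} \approx -280.59$)
$\left(- \frac{9}{2} - 10\right)^{2} - Z = \left(- \frac{9}{2} - 10\right)^{2} - \left(-282 + \sqrt{2}\right) = \left(\left(-9\right) \frac{1}{2} - 10\right)^{2} + \left(282 - \sqrt{2}\right) = \left(- \frac{9}{2} - 10\right)^{2} + \left(282 - \sqrt{2}\right) = \left(- \frac{29}{2}\right)^{2} + \left(282 - \sqrt{2}\right) = \frac{841}{4} + \left(282 - \sqrt{2}\right) = \frac{1969}{4} - \sqrt{2}$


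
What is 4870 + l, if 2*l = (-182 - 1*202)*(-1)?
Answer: 5062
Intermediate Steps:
l = 192 (l = ((-182 - 1*202)*(-1))/2 = ((-182 - 202)*(-1))/2 = (-384*(-1))/2 = (½)*384 = 192)
4870 + l = 4870 + 192 = 5062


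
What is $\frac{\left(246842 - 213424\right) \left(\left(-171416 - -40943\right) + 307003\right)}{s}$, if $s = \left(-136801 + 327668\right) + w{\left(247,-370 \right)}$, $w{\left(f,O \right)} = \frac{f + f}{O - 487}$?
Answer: $\frac{1011136513156}{32714505} \approx 30908.0$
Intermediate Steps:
$w{\left(f,O \right)} = \frac{2 f}{-487 + O}$
$s = \frac{163572525}{857}$ ($s = \left(-136801 + 327668\right) + 2 \cdot 247 \frac{1}{-487 - 370} = 190867 + 2 \cdot 247 \frac{1}{-857} = 190867 + 2 \cdot 247 \left(- \frac{1}{857}\right) = 190867 - \frac{494}{857} = \frac{163572525}{857} \approx 1.9087 \cdot 10^{5}$)
$\frac{\left(246842 - 213424\right) \left(\left(-171416 - -40943\right) + 307003\right)}{s} = \frac{\left(246842 - 213424\right) \left(\left(-171416 - -40943\right) + 307003\right)}{\frac{163572525}{857}} = 33418 \left(\left(-171416 + 40943\right) + 307003\right) \frac{857}{163572525} = 33418 \left(-130473 + 307003\right) \frac{857}{163572525} = 33418 \cdot 176530 \cdot \frac{857}{163572525} = 5899279540 \cdot \frac{857}{163572525} = \frac{1011136513156}{32714505}$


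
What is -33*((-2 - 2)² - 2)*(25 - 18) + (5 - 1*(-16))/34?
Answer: -109935/34 ≈ -3233.4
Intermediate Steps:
-33*((-2 - 2)² - 2)*(25 - 18) + (5 - 1*(-16))/34 = -33*((-4)² - 2)*7 + (5 + 16)*(1/34) = -33*(16 - 2)*7 + 21*(1/34) = -462*7 + 21/34 = -33*98 + 21/34 = -3234 + 21/34 = -109935/34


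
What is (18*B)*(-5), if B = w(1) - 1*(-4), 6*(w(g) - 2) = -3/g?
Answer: -495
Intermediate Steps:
w(g) = 2 - 1/(2*g) (w(g) = 2 + (-3/g)/6 = 2 - 1/(2*g))
B = 11/2 (B = (2 - 1/2/1) - 1*(-4) = (2 - 1/2*1) + 4 = (2 - 1/2) + 4 = 3/2 + 4 = 11/2 ≈ 5.5000)
(18*B)*(-5) = (18*(11/2))*(-5) = 99*(-5) = -495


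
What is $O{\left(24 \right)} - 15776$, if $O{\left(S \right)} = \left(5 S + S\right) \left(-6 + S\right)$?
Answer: $-13184$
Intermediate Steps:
$O{\left(S \right)} = 6 S \left(-6 + S\right)$
$O{\left(24 \right)} - 15776 = 6 \cdot 24 \left(-6 + 24\right) - 15776 = 6 \cdot 24 \cdot 18 - 15776 = 2592 - 15776 = -13184$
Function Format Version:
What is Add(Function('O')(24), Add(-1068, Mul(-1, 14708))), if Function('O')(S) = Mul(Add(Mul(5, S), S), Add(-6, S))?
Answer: -13184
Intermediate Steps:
Function('O')(S) = Mul(6, S, Add(-6, S)) (Function('O')(S) = Mul(Mul(6, S), Add(-6, S)) = Mul(6, S, Add(-6, S)))
Add(Function('O')(24), Add(-1068, Mul(-1, 14708))) = Add(Mul(6, 24, Add(-6, 24)), Add(-1068, Mul(-1, 14708))) = Add(Mul(6, 24, 18), Add(-1068, -14708)) = Add(2592, -15776) = -13184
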